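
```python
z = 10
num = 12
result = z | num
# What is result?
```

Answer: 14

Derivation:
Trace (tracking result):
z = 10  # -> z = 10
num = 12  # -> num = 12
result = z | num  # -> result = 14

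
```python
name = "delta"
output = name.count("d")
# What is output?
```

Trace (tracking output):
name = 'delta'  # -> name = 'delta'
output = name.count('d')  # -> output = 1

Answer: 1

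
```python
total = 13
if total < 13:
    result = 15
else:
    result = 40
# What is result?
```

Trace (tracking result):
total = 13  # -> total = 13
if total < 13:  # condition is False
else:
    result = 40  # -> result = 40

Answer: 40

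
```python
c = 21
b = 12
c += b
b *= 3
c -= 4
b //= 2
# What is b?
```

Answer: 18

Derivation:
Trace (tracking b):
c = 21  # -> c = 21
b = 12  # -> b = 12
c += b  # -> c = 33
b *= 3  # -> b = 36
c -= 4  # -> c = 29
b //= 2  # -> b = 18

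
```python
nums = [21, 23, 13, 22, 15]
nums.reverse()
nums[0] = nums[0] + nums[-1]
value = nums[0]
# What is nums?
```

Answer: [36, 22, 13, 23, 21]

Derivation:
Trace (tracking nums):
nums = [21, 23, 13, 22, 15]  # -> nums = [21, 23, 13, 22, 15]
nums.reverse()  # -> nums = [15, 22, 13, 23, 21]
nums[0] = nums[0] + nums[-1]  # -> nums = [36, 22, 13, 23, 21]
value = nums[0]  # -> value = 36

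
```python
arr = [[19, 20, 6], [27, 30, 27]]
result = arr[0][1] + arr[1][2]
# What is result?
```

Answer: 47

Derivation:
Trace (tracking result):
arr = [[19, 20, 6], [27, 30, 27]]  # -> arr = [[19, 20, 6], [27, 30, 27]]
result = arr[0][1] + arr[1][2]  # -> result = 47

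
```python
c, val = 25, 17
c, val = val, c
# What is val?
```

Trace (tracking val):
c, val = (25, 17)  # -> c = 25, val = 17
c, val = (val, c)  # -> c = 17, val = 25

Answer: 25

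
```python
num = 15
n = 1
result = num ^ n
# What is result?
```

Answer: 14

Derivation:
Trace (tracking result):
num = 15  # -> num = 15
n = 1  # -> n = 1
result = num ^ n  # -> result = 14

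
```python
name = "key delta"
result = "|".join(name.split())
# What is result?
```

Trace (tracking result):
name = 'key delta'  # -> name = 'key delta'
result = '|'.join(name.split())  # -> result = 'key|delta'

Answer: 'key|delta'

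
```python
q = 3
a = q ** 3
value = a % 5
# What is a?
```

Trace (tracking a):
q = 3  # -> q = 3
a = q ** 3  # -> a = 27
value = a % 5  # -> value = 2

Answer: 27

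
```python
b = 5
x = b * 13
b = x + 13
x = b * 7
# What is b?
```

Answer: 78

Derivation:
Trace (tracking b):
b = 5  # -> b = 5
x = b * 13  # -> x = 65
b = x + 13  # -> b = 78
x = b * 7  # -> x = 546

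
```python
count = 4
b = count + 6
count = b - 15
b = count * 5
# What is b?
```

Answer: -25

Derivation:
Trace (tracking b):
count = 4  # -> count = 4
b = count + 6  # -> b = 10
count = b - 15  # -> count = -5
b = count * 5  # -> b = -25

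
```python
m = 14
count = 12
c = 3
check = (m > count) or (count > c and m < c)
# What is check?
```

Trace (tracking check):
m = 14  # -> m = 14
count = 12  # -> count = 12
c = 3  # -> c = 3
check = m > count or (count > c and m < c)  # -> check = True

Answer: True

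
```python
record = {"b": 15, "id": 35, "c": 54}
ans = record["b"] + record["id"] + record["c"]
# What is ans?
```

Answer: 104

Derivation:
Trace (tracking ans):
record = {'b': 15, 'id': 35, 'c': 54}  # -> record = {'b': 15, 'id': 35, 'c': 54}
ans = record['b'] + record['id'] + record['c']  # -> ans = 104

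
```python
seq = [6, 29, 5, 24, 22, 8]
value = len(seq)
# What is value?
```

Trace (tracking value):
seq = [6, 29, 5, 24, 22, 8]  # -> seq = [6, 29, 5, 24, 22, 8]
value = len(seq)  # -> value = 6

Answer: 6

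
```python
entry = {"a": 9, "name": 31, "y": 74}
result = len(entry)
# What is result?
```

Trace (tracking result):
entry = {'a': 9, 'name': 31, 'y': 74}  # -> entry = {'a': 9, 'name': 31, 'y': 74}
result = len(entry)  # -> result = 3

Answer: 3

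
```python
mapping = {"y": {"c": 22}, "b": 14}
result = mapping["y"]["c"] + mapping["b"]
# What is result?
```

Trace (tracking result):
mapping = {'y': {'c': 22}, 'b': 14}  # -> mapping = {'y': {'c': 22}, 'b': 14}
result = mapping['y']['c'] + mapping['b']  # -> result = 36

Answer: 36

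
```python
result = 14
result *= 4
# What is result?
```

Trace (tracking result):
result = 14  # -> result = 14
result *= 4  # -> result = 56

Answer: 56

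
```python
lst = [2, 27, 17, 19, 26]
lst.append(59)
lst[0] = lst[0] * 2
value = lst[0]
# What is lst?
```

Trace (tracking lst):
lst = [2, 27, 17, 19, 26]  # -> lst = [2, 27, 17, 19, 26]
lst.append(59)  # -> lst = [2, 27, 17, 19, 26, 59]
lst[0] = lst[0] * 2  # -> lst = [4, 27, 17, 19, 26, 59]
value = lst[0]  # -> value = 4

Answer: [4, 27, 17, 19, 26, 59]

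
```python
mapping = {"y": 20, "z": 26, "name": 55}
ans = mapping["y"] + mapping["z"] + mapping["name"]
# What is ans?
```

Answer: 101

Derivation:
Trace (tracking ans):
mapping = {'y': 20, 'z': 26, 'name': 55}  # -> mapping = {'y': 20, 'z': 26, 'name': 55}
ans = mapping['y'] + mapping['z'] + mapping['name']  # -> ans = 101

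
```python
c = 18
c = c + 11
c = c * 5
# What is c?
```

Trace (tracking c):
c = 18  # -> c = 18
c = c + 11  # -> c = 29
c = c * 5  # -> c = 145

Answer: 145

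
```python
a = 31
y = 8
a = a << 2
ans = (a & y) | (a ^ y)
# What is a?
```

Answer: 124

Derivation:
Trace (tracking a):
a = 31  # -> a = 31
y = 8  # -> y = 8
a = a << 2  # -> a = 124
ans = a & y | a ^ y  # -> ans = 124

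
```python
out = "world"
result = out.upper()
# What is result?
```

Trace (tracking result):
out = 'world'  # -> out = 'world'
result = out.upper()  # -> result = 'WORLD'

Answer: 'WORLD'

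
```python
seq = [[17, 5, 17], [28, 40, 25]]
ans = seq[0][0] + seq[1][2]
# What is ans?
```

Answer: 42

Derivation:
Trace (tracking ans):
seq = [[17, 5, 17], [28, 40, 25]]  # -> seq = [[17, 5, 17], [28, 40, 25]]
ans = seq[0][0] + seq[1][2]  # -> ans = 42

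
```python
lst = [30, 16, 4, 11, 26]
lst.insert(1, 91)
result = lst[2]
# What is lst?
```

Answer: [30, 91, 16, 4, 11, 26]

Derivation:
Trace (tracking lst):
lst = [30, 16, 4, 11, 26]  # -> lst = [30, 16, 4, 11, 26]
lst.insert(1, 91)  # -> lst = [30, 91, 16, 4, 11, 26]
result = lst[2]  # -> result = 16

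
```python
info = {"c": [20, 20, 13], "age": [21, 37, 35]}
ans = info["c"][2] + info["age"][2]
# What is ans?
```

Answer: 48

Derivation:
Trace (tracking ans):
info = {'c': [20, 20, 13], 'age': [21, 37, 35]}  # -> info = {'c': [20, 20, 13], 'age': [21, 37, 35]}
ans = info['c'][2] + info['age'][2]  # -> ans = 48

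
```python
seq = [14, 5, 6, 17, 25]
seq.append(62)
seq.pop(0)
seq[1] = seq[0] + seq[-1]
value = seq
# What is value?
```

Trace (tracking value):
seq = [14, 5, 6, 17, 25]  # -> seq = [14, 5, 6, 17, 25]
seq.append(62)  # -> seq = [14, 5, 6, 17, 25, 62]
seq.pop(0)  # -> seq = [5, 6, 17, 25, 62]
seq[1] = seq[0] + seq[-1]  # -> seq = [5, 67, 17, 25, 62]
value = seq  # -> value = [5, 67, 17, 25, 62]

Answer: [5, 67, 17, 25, 62]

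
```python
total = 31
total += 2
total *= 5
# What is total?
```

Trace (tracking total):
total = 31  # -> total = 31
total += 2  # -> total = 33
total *= 5  # -> total = 165

Answer: 165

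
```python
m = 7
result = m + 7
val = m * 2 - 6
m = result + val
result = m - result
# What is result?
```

Answer: 8

Derivation:
Trace (tracking result):
m = 7  # -> m = 7
result = m + 7  # -> result = 14
val = m * 2 - 6  # -> val = 8
m = result + val  # -> m = 22
result = m - result  # -> result = 8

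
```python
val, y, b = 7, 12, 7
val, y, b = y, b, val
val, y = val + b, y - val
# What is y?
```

Answer: -5

Derivation:
Trace (tracking y):
val, y, b = (7, 12, 7)  # -> val = 7, y = 12, b = 7
val, y, b = (y, b, val)  # -> val = 12, y = 7, b = 7
val, y = (val + b, y - val)  # -> val = 19, y = -5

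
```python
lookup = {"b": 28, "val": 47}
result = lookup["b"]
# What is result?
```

Answer: 28

Derivation:
Trace (tracking result):
lookup = {'b': 28, 'val': 47}  # -> lookup = {'b': 28, 'val': 47}
result = lookup['b']  # -> result = 28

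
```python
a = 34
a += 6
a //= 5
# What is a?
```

Trace (tracking a):
a = 34  # -> a = 34
a += 6  # -> a = 40
a //= 5  # -> a = 8

Answer: 8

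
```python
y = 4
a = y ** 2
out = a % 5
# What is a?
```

Answer: 16

Derivation:
Trace (tracking a):
y = 4  # -> y = 4
a = y ** 2  # -> a = 16
out = a % 5  # -> out = 1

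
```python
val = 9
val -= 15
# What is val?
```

Answer: -6

Derivation:
Trace (tracking val):
val = 9  # -> val = 9
val -= 15  # -> val = -6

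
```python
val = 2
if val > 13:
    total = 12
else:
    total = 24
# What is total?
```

Answer: 24

Derivation:
Trace (tracking total):
val = 2  # -> val = 2
if val > 13:  # condition is False
else:
    total = 24  # -> total = 24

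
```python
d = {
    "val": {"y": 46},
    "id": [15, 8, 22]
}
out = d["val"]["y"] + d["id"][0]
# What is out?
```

Answer: 61

Derivation:
Trace (tracking out):
d = {'val': {'y': 46}, 'id': [15, 8, 22]}  # -> d = {'val': {'y': 46}, 'id': [15, 8, 22]}
out = d['val']['y'] + d['id'][0]  # -> out = 61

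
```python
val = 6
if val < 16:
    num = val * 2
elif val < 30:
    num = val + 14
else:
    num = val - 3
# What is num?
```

Answer: 12

Derivation:
Trace (tracking num):
val = 6  # -> val = 6
if val < 16:  # condition is True
    num = val * 2  # -> num = 12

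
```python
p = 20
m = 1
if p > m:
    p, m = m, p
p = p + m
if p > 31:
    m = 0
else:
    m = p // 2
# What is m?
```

Trace (tracking m):
p = 20  # -> p = 20
m = 1  # -> m = 1
if p > m:  # condition is True
    p, m = (m, p)  # -> p = 1, m = 20
p = p + m  # -> p = 21
if p > 31:  # condition is False
else:
    m = p // 2  # -> m = 10

Answer: 10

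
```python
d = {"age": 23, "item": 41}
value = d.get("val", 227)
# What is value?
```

Trace (tracking value):
d = {'age': 23, 'item': 41}  # -> d = {'age': 23, 'item': 41}
value = d.get('val', 227)  # -> value = 227

Answer: 227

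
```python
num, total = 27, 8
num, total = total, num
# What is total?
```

Answer: 27

Derivation:
Trace (tracking total):
num, total = (27, 8)  # -> num = 27, total = 8
num, total = (total, num)  # -> num = 8, total = 27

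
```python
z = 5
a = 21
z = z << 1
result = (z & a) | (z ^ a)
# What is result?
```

Trace (tracking result):
z = 5  # -> z = 5
a = 21  # -> a = 21
z = z << 1  # -> z = 10
result = z & a | z ^ a  # -> result = 31

Answer: 31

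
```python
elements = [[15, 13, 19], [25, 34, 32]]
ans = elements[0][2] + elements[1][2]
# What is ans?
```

Trace (tracking ans):
elements = [[15, 13, 19], [25, 34, 32]]  # -> elements = [[15, 13, 19], [25, 34, 32]]
ans = elements[0][2] + elements[1][2]  # -> ans = 51

Answer: 51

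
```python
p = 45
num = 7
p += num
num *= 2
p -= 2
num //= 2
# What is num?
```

Trace (tracking num):
p = 45  # -> p = 45
num = 7  # -> num = 7
p += num  # -> p = 52
num *= 2  # -> num = 14
p -= 2  # -> p = 50
num //= 2  # -> num = 7

Answer: 7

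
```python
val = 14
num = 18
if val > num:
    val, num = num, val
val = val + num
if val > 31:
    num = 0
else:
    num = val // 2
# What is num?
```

Trace (tracking num):
val = 14  # -> val = 14
num = 18  # -> num = 18
if val > num:  # condition is False
val = val + num  # -> val = 32
if val > 31:  # condition is True
    num = 0  # -> num = 0

Answer: 0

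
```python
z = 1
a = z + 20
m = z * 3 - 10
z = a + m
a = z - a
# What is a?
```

Trace (tracking a):
z = 1  # -> z = 1
a = z + 20  # -> a = 21
m = z * 3 - 10  # -> m = -7
z = a + m  # -> z = 14
a = z - a  # -> a = -7

Answer: -7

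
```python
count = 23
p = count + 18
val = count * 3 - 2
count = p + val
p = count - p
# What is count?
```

Answer: 108

Derivation:
Trace (tracking count):
count = 23  # -> count = 23
p = count + 18  # -> p = 41
val = count * 3 - 2  # -> val = 67
count = p + val  # -> count = 108
p = count - p  # -> p = 67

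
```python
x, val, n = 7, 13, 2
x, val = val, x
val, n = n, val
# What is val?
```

Answer: 2

Derivation:
Trace (tracking val):
x, val, n = (7, 13, 2)  # -> x = 7, val = 13, n = 2
x, val = (val, x)  # -> x = 13, val = 7
val, n = (n, val)  # -> val = 2, n = 7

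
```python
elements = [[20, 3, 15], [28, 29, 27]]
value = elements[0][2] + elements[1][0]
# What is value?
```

Answer: 43

Derivation:
Trace (tracking value):
elements = [[20, 3, 15], [28, 29, 27]]  # -> elements = [[20, 3, 15], [28, 29, 27]]
value = elements[0][2] + elements[1][0]  # -> value = 43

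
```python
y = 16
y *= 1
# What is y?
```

Trace (tracking y):
y = 16  # -> y = 16
y *= 1  # -> y = 16

Answer: 16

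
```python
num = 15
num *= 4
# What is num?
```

Answer: 60

Derivation:
Trace (tracking num):
num = 15  # -> num = 15
num *= 4  # -> num = 60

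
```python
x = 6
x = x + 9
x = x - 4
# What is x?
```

Answer: 11

Derivation:
Trace (tracking x):
x = 6  # -> x = 6
x = x + 9  # -> x = 15
x = x - 4  # -> x = 11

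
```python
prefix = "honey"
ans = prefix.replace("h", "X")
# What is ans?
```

Answer: 'Xoney'

Derivation:
Trace (tracking ans):
prefix = 'honey'  # -> prefix = 'honey'
ans = prefix.replace('h', 'X')  # -> ans = 'Xoney'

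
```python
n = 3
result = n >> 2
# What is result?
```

Answer: 0

Derivation:
Trace (tracking result):
n = 3  # -> n = 3
result = n >> 2  # -> result = 0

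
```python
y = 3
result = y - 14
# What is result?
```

Answer: -11

Derivation:
Trace (tracking result):
y = 3  # -> y = 3
result = y - 14  # -> result = -11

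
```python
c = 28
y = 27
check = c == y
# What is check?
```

Answer: False

Derivation:
Trace (tracking check):
c = 28  # -> c = 28
y = 27  # -> y = 27
check = c == y  # -> check = False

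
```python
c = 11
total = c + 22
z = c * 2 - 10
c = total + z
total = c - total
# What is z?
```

Answer: 12

Derivation:
Trace (tracking z):
c = 11  # -> c = 11
total = c + 22  # -> total = 33
z = c * 2 - 10  # -> z = 12
c = total + z  # -> c = 45
total = c - total  # -> total = 12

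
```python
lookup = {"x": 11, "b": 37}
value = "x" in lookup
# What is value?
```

Trace (tracking value):
lookup = {'x': 11, 'b': 37}  # -> lookup = {'x': 11, 'b': 37}
value = 'x' in lookup  # -> value = True

Answer: True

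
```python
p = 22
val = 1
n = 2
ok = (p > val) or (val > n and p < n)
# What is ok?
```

Answer: True

Derivation:
Trace (tracking ok):
p = 22  # -> p = 22
val = 1  # -> val = 1
n = 2  # -> n = 2
ok = p > val or (val > n and p < n)  # -> ok = True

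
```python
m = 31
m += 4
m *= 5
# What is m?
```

Answer: 175

Derivation:
Trace (tracking m):
m = 31  # -> m = 31
m += 4  # -> m = 35
m *= 5  # -> m = 175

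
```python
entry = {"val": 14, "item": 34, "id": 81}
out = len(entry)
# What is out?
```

Trace (tracking out):
entry = {'val': 14, 'item': 34, 'id': 81}  # -> entry = {'val': 14, 'item': 34, 'id': 81}
out = len(entry)  # -> out = 3

Answer: 3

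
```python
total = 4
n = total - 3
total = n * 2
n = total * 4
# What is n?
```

Trace (tracking n):
total = 4  # -> total = 4
n = total - 3  # -> n = 1
total = n * 2  # -> total = 2
n = total * 4  # -> n = 8

Answer: 8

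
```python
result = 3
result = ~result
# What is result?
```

Trace (tracking result):
result = 3  # -> result = 3
result = ~result  # -> result = -4

Answer: -4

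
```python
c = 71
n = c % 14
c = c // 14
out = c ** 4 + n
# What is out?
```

Answer: 626

Derivation:
Trace (tracking out):
c = 71  # -> c = 71
n = c % 14  # -> n = 1
c = c // 14  # -> c = 5
out = c ** 4 + n  # -> out = 626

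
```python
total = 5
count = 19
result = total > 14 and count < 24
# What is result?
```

Answer: False

Derivation:
Trace (tracking result):
total = 5  # -> total = 5
count = 19  # -> count = 19
result = total > 14 and count < 24  # -> result = False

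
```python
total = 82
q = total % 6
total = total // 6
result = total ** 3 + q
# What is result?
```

Trace (tracking result):
total = 82  # -> total = 82
q = total % 6  # -> q = 4
total = total // 6  # -> total = 13
result = total ** 3 + q  # -> result = 2201

Answer: 2201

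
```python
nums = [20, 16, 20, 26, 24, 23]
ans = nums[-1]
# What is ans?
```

Trace (tracking ans):
nums = [20, 16, 20, 26, 24, 23]  # -> nums = [20, 16, 20, 26, 24, 23]
ans = nums[-1]  # -> ans = 23

Answer: 23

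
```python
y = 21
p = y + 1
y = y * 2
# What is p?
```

Trace (tracking p):
y = 21  # -> y = 21
p = y + 1  # -> p = 22
y = y * 2  # -> y = 42

Answer: 22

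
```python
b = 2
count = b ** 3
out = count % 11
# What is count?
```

Answer: 8

Derivation:
Trace (tracking count):
b = 2  # -> b = 2
count = b ** 3  # -> count = 8
out = count % 11  # -> out = 8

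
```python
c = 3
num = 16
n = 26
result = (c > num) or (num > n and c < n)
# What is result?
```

Trace (tracking result):
c = 3  # -> c = 3
num = 16  # -> num = 16
n = 26  # -> n = 26
result = c > num or (num > n and c < n)  # -> result = False

Answer: False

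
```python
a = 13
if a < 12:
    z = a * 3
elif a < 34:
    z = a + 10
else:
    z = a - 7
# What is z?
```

Trace (tracking z):
a = 13  # -> a = 13
if a < 12:  # condition is False
elif a < 34:  # condition is True
    z = a + 10  # -> z = 23

Answer: 23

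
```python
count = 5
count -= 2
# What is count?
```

Trace (tracking count):
count = 5  # -> count = 5
count -= 2  # -> count = 3

Answer: 3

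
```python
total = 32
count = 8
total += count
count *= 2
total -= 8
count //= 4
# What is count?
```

Trace (tracking count):
total = 32  # -> total = 32
count = 8  # -> count = 8
total += count  # -> total = 40
count *= 2  # -> count = 16
total -= 8  # -> total = 32
count //= 4  # -> count = 4

Answer: 4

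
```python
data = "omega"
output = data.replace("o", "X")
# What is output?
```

Trace (tracking output):
data = 'omega'  # -> data = 'omega'
output = data.replace('o', 'X')  # -> output = 'Xmega'

Answer: 'Xmega'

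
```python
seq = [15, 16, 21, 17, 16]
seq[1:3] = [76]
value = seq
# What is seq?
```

Trace (tracking seq):
seq = [15, 16, 21, 17, 16]  # -> seq = [15, 16, 21, 17, 16]
seq[1:3] = [76]  # -> seq = [15, 76, 17, 16]
value = seq  # -> value = [15, 76, 17, 16]

Answer: [15, 76, 17, 16]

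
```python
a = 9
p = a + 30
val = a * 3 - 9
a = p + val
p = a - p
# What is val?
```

Answer: 18

Derivation:
Trace (tracking val):
a = 9  # -> a = 9
p = a + 30  # -> p = 39
val = a * 3 - 9  # -> val = 18
a = p + val  # -> a = 57
p = a - p  # -> p = 18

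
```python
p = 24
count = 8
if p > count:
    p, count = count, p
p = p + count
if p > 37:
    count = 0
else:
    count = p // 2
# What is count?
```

Answer: 16

Derivation:
Trace (tracking count):
p = 24  # -> p = 24
count = 8  # -> count = 8
if p > count:  # condition is True
    p, count = (count, p)  # -> p = 8, count = 24
p = p + count  # -> p = 32
if p > 37:  # condition is False
else:
    count = p // 2  # -> count = 16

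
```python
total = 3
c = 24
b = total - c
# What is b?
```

Answer: -21

Derivation:
Trace (tracking b):
total = 3  # -> total = 3
c = 24  # -> c = 24
b = total - c  # -> b = -21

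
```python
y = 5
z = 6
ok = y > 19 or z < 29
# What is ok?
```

Trace (tracking ok):
y = 5  # -> y = 5
z = 6  # -> z = 6
ok = y > 19 or z < 29  # -> ok = True

Answer: True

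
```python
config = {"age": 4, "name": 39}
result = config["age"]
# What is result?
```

Answer: 4

Derivation:
Trace (tracking result):
config = {'age': 4, 'name': 39}  # -> config = {'age': 4, 'name': 39}
result = config['age']  # -> result = 4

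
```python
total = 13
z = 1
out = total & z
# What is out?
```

Answer: 1

Derivation:
Trace (tracking out):
total = 13  # -> total = 13
z = 1  # -> z = 1
out = total & z  # -> out = 1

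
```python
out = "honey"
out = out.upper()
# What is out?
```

Trace (tracking out):
out = 'honey'  # -> out = 'honey'
out = out.upper()  # -> out = 'HONEY'

Answer: 'HONEY'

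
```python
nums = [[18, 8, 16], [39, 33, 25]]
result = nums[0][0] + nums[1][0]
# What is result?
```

Trace (tracking result):
nums = [[18, 8, 16], [39, 33, 25]]  # -> nums = [[18, 8, 16], [39, 33, 25]]
result = nums[0][0] + nums[1][0]  # -> result = 57

Answer: 57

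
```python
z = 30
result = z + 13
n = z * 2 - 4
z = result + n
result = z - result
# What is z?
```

Trace (tracking z):
z = 30  # -> z = 30
result = z + 13  # -> result = 43
n = z * 2 - 4  # -> n = 56
z = result + n  # -> z = 99
result = z - result  # -> result = 56

Answer: 99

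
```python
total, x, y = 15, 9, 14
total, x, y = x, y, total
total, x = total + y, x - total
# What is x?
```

Trace (tracking x):
total, x, y = (15, 9, 14)  # -> total = 15, x = 9, y = 14
total, x, y = (x, y, total)  # -> total = 9, x = 14, y = 15
total, x = (total + y, x - total)  # -> total = 24, x = 5

Answer: 5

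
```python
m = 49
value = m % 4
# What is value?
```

Trace (tracking value):
m = 49  # -> m = 49
value = m % 4  # -> value = 1

Answer: 1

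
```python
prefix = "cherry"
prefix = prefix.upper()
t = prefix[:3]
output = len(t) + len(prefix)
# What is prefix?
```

Answer: 'CHERRY'

Derivation:
Trace (tracking prefix):
prefix = 'cherry'  # -> prefix = 'cherry'
prefix = prefix.upper()  # -> prefix = 'CHERRY'
t = prefix[:3]  # -> t = 'CHE'
output = len(t) + len(prefix)  # -> output = 9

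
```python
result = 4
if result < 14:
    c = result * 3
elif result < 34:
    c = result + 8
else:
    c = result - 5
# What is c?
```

Answer: 12

Derivation:
Trace (tracking c):
result = 4  # -> result = 4
if result < 14:  # condition is True
    c = result * 3  # -> c = 12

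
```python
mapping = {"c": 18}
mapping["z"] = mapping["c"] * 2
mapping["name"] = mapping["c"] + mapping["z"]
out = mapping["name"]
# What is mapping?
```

Answer: {'c': 18, 'z': 36, 'name': 54}

Derivation:
Trace (tracking mapping):
mapping = {'c': 18}  # -> mapping = {'c': 18}
mapping['z'] = mapping['c'] * 2  # -> mapping = {'c': 18, 'z': 36}
mapping['name'] = mapping['c'] + mapping['z']  # -> mapping = {'c': 18, 'z': 36, 'name': 54}
out = mapping['name']  # -> out = 54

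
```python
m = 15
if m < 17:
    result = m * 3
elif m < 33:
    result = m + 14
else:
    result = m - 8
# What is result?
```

Answer: 45

Derivation:
Trace (tracking result):
m = 15  # -> m = 15
if m < 17:  # condition is True
    result = m * 3  # -> result = 45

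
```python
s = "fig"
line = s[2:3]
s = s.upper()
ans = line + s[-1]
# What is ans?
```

Answer: 'gG'

Derivation:
Trace (tracking ans):
s = 'fig'  # -> s = 'fig'
line = s[2:3]  # -> line = 'g'
s = s.upper()  # -> s = 'FIG'
ans = line + s[-1]  # -> ans = 'gG'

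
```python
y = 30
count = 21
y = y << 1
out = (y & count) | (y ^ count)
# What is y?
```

Trace (tracking y):
y = 30  # -> y = 30
count = 21  # -> count = 21
y = y << 1  # -> y = 60
out = y & count | y ^ count  # -> out = 61

Answer: 60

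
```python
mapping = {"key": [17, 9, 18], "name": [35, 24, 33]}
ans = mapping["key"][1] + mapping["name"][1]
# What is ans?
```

Trace (tracking ans):
mapping = {'key': [17, 9, 18], 'name': [35, 24, 33]}  # -> mapping = {'key': [17, 9, 18], 'name': [35, 24, 33]}
ans = mapping['key'][1] + mapping['name'][1]  # -> ans = 33

Answer: 33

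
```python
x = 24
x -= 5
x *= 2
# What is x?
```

Trace (tracking x):
x = 24  # -> x = 24
x -= 5  # -> x = 19
x *= 2  # -> x = 38

Answer: 38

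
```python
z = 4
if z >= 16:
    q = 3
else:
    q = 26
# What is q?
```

Answer: 26

Derivation:
Trace (tracking q):
z = 4  # -> z = 4
if z >= 16:  # condition is False
else:
    q = 26  # -> q = 26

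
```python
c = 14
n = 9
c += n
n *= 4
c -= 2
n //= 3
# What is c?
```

Trace (tracking c):
c = 14  # -> c = 14
n = 9  # -> n = 9
c += n  # -> c = 23
n *= 4  # -> n = 36
c -= 2  # -> c = 21
n //= 3  # -> n = 12

Answer: 21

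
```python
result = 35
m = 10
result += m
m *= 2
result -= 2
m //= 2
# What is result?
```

Answer: 43

Derivation:
Trace (tracking result):
result = 35  # -> result = 35
m = 10  # -> m = 10
result += m  # -> result = 45
m *= 2  # -> m = 20
result -= 2  # -> result = 43
m //= 2  # -> m = 10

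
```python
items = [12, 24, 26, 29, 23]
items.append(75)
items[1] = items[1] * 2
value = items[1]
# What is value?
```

Trace (tracking value):
items = [12, 24, 26, 29, 23]  # -> items = [12, 24, 26, 29, 23]
items.append(75)  # -> items = [12, 24, 26, 29, 23, 75]
items[1] = items[1] * 2  # -> items = [12, 48, 26, 29, 23, 75]
value = items[1]  # -> value = 48

Answer: 48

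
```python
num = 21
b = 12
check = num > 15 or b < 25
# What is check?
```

Trace (tracking check):
num = 21  # -> num = 21
b = 12  # -> b = 12
check = num > 15 or b < 25  # -> check = True

Answer: True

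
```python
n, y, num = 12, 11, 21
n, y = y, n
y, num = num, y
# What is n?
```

Trace (tracking n):
n, y, num = (12, 11, 21)  # -> n = 12, y = 11, num = 21
n, y = (y, n)  # -> n = 11, y = 12
y, num = (num, y)  # -> y = 21, num = 12

Answer: 11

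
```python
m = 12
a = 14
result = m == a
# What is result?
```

Answer: False

Derivation:
Trace (tracking result):
m = 12  # -> m = 12
a = 14  # -> a = 14
result = m == a  # -> result = False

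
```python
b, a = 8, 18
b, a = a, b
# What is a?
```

Answer: 8

Derivation:
Trace (tracking a):
b, a = (8, 18)  # -> b = 8, a = 18
b, a = (a, b)  # -> b = 18, a = 8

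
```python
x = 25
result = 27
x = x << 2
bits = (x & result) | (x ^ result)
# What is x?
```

Trace (tracking x):
x = 25  # -> x = 25
result = 27  # -> result = 27
x = x << 2  # -> x = 100
bits = x & result | x ^ result  # -> bits = 127

Answer: 100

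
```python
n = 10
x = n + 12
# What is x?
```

Trace (tracking x):
n = 10  # -> n = 10
x = n + 12  # -> x = 22

Answer: 22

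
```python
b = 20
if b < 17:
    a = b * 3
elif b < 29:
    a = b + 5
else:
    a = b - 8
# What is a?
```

Answer: 25

Derivation:
Trace (tracking a):
b = 20  # -> b = 20
if b < 17:  # condition is False
elif b < 29:  # condition is True
    a = b + 5  # -> a = 25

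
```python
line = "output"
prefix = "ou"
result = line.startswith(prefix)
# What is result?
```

Trace (tracking result):
line = 'output'  # -> line = 'output'
prefix = 'ou'  # -> prefix = 'ou'
result = line.startswith(prefix)  # -> result = True

Answer: True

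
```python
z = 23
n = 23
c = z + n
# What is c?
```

Answer: 46

Derivation:
Trace (tracking c):
z = 23  # -> z = 23
n = 23  # -> n = 23
c = z + n  # -> c = 46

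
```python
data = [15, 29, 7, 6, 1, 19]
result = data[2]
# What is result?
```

Trace (tracking result):
data = [15, 29, 7, 6, 1, 19]  # -> data = [15, 29, 7, 6, 1, 19]
result = data[2]  # -> result = 7

Answer: 7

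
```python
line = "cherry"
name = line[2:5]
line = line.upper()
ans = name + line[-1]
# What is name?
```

Trace (tracking name):
line = 'cherry'  # -> line = 'cherry'
name = line[2:5]  # -> name = 'err'
line = line.upper()  # -> line = 'CHERRY'
ans = name + line[-1]  # -> ans = 'errY'

Answer: 'err'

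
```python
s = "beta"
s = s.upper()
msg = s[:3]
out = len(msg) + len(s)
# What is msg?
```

Answer: 'BET'

Derivation:
Trace (tracking msg):
s = 'beta'  # -> s = 'beta'
s = s.upper()  # -> s = 'BETA'
msg = s[:3]  # -> msg = 'BET'
out = len(msg) + len(s)  # -> out = 7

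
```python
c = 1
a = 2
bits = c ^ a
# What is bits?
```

Answer: 3

Derivation:
Trace (tracking bits):
c = 1  # -> c = 1
a = 2  # -> a = 2
bits = c ^ a  # -> bits = 3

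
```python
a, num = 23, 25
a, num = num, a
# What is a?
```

Answer: 25

Derivation:
Trace (tracking a):
a, num = (23, 25)  # -> a = 23, num = 25
a, num = (num, a)  # -> a = 25, num = 23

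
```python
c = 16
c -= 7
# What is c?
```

Trace (tracking c):
c = 16  # -> c = 16
c -= 7  # -> c = 9

Answer: 9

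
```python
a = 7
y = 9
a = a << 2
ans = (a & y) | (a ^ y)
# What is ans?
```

Trace (tracking ans):
a = 7  # -> a = 7
y = 9  # -> y = 9
a = a << 2  # -> a = 28
ans = a & y | a ^ y  # -> ans = 29

Answer: 29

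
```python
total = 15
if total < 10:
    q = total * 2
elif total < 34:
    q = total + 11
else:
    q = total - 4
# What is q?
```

Trace (tracking q):
total = 15  # -> total = 15
if total < 10:  # condition is False
elif total < 34:  # condition is True
    q = total + 11  # -> q = 26

Answer: 26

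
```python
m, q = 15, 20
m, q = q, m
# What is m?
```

Trace (tracking m):
m, q = (15, 20)  # -> m = 15, q = 20
m, q = (q, m)  # -> m = 20, q = 15

Answer: 20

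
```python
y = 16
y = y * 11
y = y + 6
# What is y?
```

Trace (tracking y):
y = 16  # -> y = 16
y = y * 11  # -> y = 176
y = y + 6  # -> y = 182

Answer: 182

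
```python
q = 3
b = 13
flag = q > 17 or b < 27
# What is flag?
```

Trace (tracking flag):
q = 3  # -> q = 3
b = 13  # -> b = 13
flag = q > 17 or b < 27  # -> flag = True

Answer: True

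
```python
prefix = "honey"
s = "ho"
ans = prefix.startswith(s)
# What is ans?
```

Answer: True

Derivation:
Trace (tracking ans):
prefix = 'honey'  # -> prefix = 'honey'
s = 'ho'  # -> s = 'ho'
ans = prefix.startswith(s)  # -> ans = True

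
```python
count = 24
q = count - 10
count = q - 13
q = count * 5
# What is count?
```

Answer: 1

Derivation:
Trace (tracking count):
count = 24  # -> count = 24
q = count - 10  # -> q = 14
count = q - 13  # -> count = 1
q = count * 5  # -> q = 5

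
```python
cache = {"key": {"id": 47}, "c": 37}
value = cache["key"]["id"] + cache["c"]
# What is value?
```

Answer: 84

Derivation:
Trace (tracking value):
cache = {'key': {'id': 47}, 'c': 37}  # -> cache = {'key': {'id': 47}, 'c': 37}
value = cache['key']['id'] + cache['c']  # -> value = 84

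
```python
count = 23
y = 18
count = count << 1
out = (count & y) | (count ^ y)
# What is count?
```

Answer: 46

Derivation:
Trace (tracking count):
count = 23  # -> count = 23
y = 18  # -> y = 18
count = count << 1  # -> count = 46
out = count & y | count ^ y  # -> out = 62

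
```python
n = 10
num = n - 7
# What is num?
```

Answer: 3

Derivation:
Trace (tracking num):
n = 10  # -> n = 10
num = n - 7  # -> num = 3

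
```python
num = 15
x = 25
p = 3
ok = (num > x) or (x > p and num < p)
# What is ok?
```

Trace (tracking ok):
num = 15  # -> num = 15
x = 25  # -> x = 25
p = 3  # -> p = 3
ok = num > x or (x > p and num < p)  # -> ok = False

Answer: False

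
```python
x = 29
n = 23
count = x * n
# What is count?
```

Trace (tracking count):
x = 29  # -> x = 29
n = 23  # -> n = 23
count = x * n  # -> count = 667

Answer: 667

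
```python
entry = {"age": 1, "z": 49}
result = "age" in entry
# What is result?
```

Answer: True

Derivation:
Trace (tracking result):
entry = {'age': 1, 'z': 49}  # -> entry = {'age': 1, 'z': 49}
result = 'age' in entry  # -> result = True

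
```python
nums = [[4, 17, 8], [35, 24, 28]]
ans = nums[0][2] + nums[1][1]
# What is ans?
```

Answer: 32

Derivation:
Trace (tracking ans):
nums = [[4, 17, 8], [35, 24, 28]]  # -> nums = [[4, 17, 8], [35, 24, 28]]
ans = nums[0][2] + nums[1][1]  # -> ans = 32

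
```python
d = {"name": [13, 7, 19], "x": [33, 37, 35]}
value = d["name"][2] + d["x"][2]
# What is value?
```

Trace (tracking value):
d = {'name': [13, 7, 19], 'x': [33, 37, 35]}  # -> d = {'name': [13, 7, 19], 'x': [33, 37, 35]}
value = d['name'][2] + d['x'][2]  # -> value = 54

Answer: 54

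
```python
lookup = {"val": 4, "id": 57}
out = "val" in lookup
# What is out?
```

Trace (tracking out):
lookup = {'val': 4, 'id': 57}  # -> lookup = {'val': 4, 'id': 57}
out = 'val' in lookup  # -> out = True

Answer: True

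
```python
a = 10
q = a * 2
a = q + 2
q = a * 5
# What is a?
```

Trace (tracking a):
a = 10  # -> a = 10
q = a * 2  # -> q = 20
a = q + 2  # -> a = 22
q = a * 5  # -> q = 110

Answer: 22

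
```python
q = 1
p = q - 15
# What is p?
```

Trace (tracking p):
q = 1  # -> q = 1
p = q - 15  # -> p = -14

Answer: -14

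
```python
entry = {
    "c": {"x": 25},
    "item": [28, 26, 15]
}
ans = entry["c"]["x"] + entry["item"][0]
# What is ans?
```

Answer: 53

Derivation:
Trace (tracking ans):
entry = {'c': {'x': 25}, 'item': [28, 26, 15]}  # -> entry = {'c': {'x': 25}, 'item': [28, 26, 15]}
ans = entry['c']['x'] + entry['item'][0]  # -> ans = 53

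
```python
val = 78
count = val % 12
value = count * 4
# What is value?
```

Answer: 24

Derivation:
Trace (tracking value):
val = 78  # -> val = 78
count = val % 12  # -> count = 6
value = count * 4  # -> value = 24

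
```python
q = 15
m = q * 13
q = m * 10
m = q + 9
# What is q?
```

Answer: 1950

Derivation:
Trace (tracking q):
q = 15  # -> q = 15
m = q * 13  # -> m = 195
q = m * 10  # -> q = 1950
m = q + 9  # -> m = 1959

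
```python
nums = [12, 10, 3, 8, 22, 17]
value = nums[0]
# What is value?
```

Answer: 12

Derivation:
Trace (tracking value):
nums = [12, 10, 3, 8, 22, 17]  # -> nums = [12, 10, 3, 8, 22, 17]
value = nums[0]  # -> value = 12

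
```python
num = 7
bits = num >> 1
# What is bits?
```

Answer: 3

Derivation:
Trace (tracking bits):
num = 7  # -> num = 7
bits = num >> 1  # -> bits = 3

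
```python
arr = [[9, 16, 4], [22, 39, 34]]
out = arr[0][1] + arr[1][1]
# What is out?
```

Answer: 55

Derivation:
Trace (tracking out):
arr = [[9, 16, 4], [22, 39, 34]]  # -> arr = [[9, 16, 4], [22, 39, 34]]
out = arr[0][1] + arr[1][1]  # -> out = 55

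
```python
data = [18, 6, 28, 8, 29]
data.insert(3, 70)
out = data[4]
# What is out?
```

Answer: 8

Derivation:
Trace (tracking out):
data = [18, 6, 28, 8, 29]  # -> data = [18, 6, 28, 8, 29]
data.insert(3, 70)  # -> data = [18, 6, 28, 70, 8, 29]
out = data[4]  # -> out = 8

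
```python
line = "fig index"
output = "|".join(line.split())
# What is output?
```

Trace (tracking output):
line = 'fig index'  # -> line = 'fig index'
output = '|'.join(line.split())  # -> output = 'fig|index'

Answer: 'fig|index'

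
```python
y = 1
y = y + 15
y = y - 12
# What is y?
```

Answer: 4

Derivation:
Trace (tracking y):
y = 1  # -> y = 1
y = y + 15  # -> y = 16
y = y - 12  # -> y = 4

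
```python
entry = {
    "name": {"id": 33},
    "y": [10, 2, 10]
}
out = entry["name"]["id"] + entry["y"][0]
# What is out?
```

Trace (tracking out):
entry = {'name': {'id': 33}, 'y': [10, 2, 10]}  # -> entry = {'name': {'id': 33}, 'y': [10, 2, 10]}
out = entry['name']['id'] + entry['y'][0]  # -> out = 43

Answer: 43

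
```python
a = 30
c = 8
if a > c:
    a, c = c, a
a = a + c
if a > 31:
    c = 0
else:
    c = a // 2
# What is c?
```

Answer: 0

Derivation:
Trace (tracking c):
a = 30  # -> a = 30
c = 8  # -> c = 8
if a > c:  # condition is True
    a, c = (c, a)  # -> a = 8, c = 30
a = a + c  # -> a = 38
if a > 31:  # condition is True
    c = 0  # -> c = 0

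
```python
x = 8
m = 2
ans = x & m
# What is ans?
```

Answer: 0

Derivation:
Trace (tracking ans):
x = 8  # -> x = 8
m = 2  # -> m = 2
ans = x & m  # -> ans = 0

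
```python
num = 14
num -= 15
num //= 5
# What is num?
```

Trace (tracking num):
num = 14  # -> num = 14
num -= 15  # -> num = -1
num //= 5  # -> num = -1

Answer: -1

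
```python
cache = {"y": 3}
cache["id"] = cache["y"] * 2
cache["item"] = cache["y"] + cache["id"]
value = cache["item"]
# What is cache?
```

Answer: {'y': 3, 'id': 6, 'item': 9}

Derivation:
Trace (tracking cache):
cache = {'y': 3}  # -> cache = {'y': 3}
cache['id'] = cache['y'] * 2  # -> cache = {'y': 3, 'id': 6}
cache['item'] = cache['y'] + cache['id']  # -> cache = {'y': 3, 'id': 6, 'item': 9}
value = cache['item']  # -> value = 9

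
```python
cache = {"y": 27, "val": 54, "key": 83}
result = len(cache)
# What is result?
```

Answer: 3

Derivation:
Trace (tracking result):
cache = {'y': 27, 'val': 54, 'key': 83}  # -> cache = {'y': 27, 'val': 54, 'key': 83}
result = len(cache)  # -> result = 3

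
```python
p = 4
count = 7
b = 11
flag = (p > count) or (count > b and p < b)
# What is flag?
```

Answer: False

Derivation:
Trace (tracking flag):
p = 4  # -> p = 4
count = 7  # -> count = 7
b = 11  # -> b = 11
flag = p > count or (count > b and p < b)  # -> flag = False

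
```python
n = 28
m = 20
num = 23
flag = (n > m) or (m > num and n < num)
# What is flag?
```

Answer: True

Derivation:
Trace (tracking flag):
n = 28  # -> n = 28
m = 20  # -> m = 20
num = 23  # -> num = 23
flag = n > m or (m > num and n < num)  # -> flag = True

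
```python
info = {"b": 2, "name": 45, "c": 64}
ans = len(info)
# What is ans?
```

Trace (tracking ans):
info = {'b': 2, 'name': 45, 'c': 64}  # -> info = {'b': 2, 'name': 45, 'c': 64}
ans = len(info)  # -> ans = 3

Answer: 3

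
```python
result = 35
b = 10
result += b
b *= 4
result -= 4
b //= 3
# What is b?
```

Trace (tracking b):
result = 35  # -> result = 35
b = 10  # -> b = 10
result += b  # -> result = 45
b *= 4  # -> b = 40
result -= 4  # -> result = 41
b //= 3  # -> b = 13

Answer: 13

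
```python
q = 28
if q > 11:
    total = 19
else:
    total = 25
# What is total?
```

Trace (tracking total):
q = 28  # -> q = 28
if q > 11:  # condition is True
    total = 19  # -> total = 19

Answer: 19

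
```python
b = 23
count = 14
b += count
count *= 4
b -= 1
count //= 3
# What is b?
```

Trace (tracking b):
b = 23  # -> b = 23
count = 14  # -> count = 14
b += count  # -> b = 37
count *= 4  # -> count = 56
b -= 1  # -> b = 36
count //= 3  # -> count = 18

Answer: 36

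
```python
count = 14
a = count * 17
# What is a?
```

Answer: 238

Derivation:
Trace (tracking a):
count = 14  # -> count = 14
a = count * 17  # -> a = 238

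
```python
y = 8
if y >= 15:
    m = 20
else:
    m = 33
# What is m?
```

Answer: 33

Derivation:
Trace (tracking m):
y = 8  # -> y = 8
if y >= 15:  # condition is False
else:
    m = 33  # -> m = 33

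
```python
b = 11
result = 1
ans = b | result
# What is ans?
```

Trace (tracking ans):
b = 11  # -> b = 11
result = 1  # -> result = 1
ans = b | result  # -> ans = 11

Answer: 11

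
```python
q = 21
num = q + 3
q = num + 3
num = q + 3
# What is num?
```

Answer: 30

Derivation:
Trace (tracking num):
q = 21  # -> q = 21
num = q + 3  # -> num = 24
q = num + 3  # -> q = 27
num = q + 3  # -> num = 30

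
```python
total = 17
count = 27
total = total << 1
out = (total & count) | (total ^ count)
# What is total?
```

Trace (tracking total):
total = 17  # -> total = 17
count = 27  # -> count = 27
total = total << 1  # -> total = 34
out = total & count | total ^ count  # -> out = 59

Answer: 34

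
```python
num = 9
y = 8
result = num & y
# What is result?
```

Trace (tracking result):
num = 9  # -> num = 9
y = 8  # -> y = 8
result = num & y  # -> result = 8

Answer: 8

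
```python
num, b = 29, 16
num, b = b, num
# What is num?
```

Answer: 16

Derivation:
Trace (tracking num):
num, b = (29, 16)  # -> num = 29, b = 16
num, b = (b, num)  # -> num = 16, b = 29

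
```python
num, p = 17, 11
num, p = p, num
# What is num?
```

Answer: 11

Derivation:
Trace (tracking num):
num, p = (17, 11)  # -> num = 17, p = 11
num, p = (p, num)  # -> num = 11, p = 17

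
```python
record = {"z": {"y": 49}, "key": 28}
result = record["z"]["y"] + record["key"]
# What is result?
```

Answer: 77

Derivation:
Trace (tracking result):
record = {'z': {'y': 49}, 'key': 28}  # -> record = {'z': {'y': 49}, 'key': 28}
result = record['z']['y'] + record['key']  # -> result = 77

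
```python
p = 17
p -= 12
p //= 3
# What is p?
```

Trace (tracking p):
p = 17  # -> p = 17
p -= 12  # -> p = 5
p //= 3  # -> p = 1

Answer: 1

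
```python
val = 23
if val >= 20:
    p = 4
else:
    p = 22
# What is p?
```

Trace (tracking p):
val = 23  # -> val = 23
if val >= 20:  # condition is True
    p = 4  # -> p = 4

Answer: 4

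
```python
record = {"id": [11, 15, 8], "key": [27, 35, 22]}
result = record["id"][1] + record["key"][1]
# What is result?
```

Answer: 50

Derivation:
Trace (tracking result):
record = {'id': [11, 15, 8], 'key': [27, 35, 22]}  # -> record = {'id': [11, 15, 8], 'key': [27, 35, 22]}
result = record['id'][1] + record['key'][1]  # -> result = 50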